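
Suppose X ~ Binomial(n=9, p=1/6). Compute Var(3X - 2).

For X ~ Binomial(n=9, p=1/6):
Var(X) = \frac{5}{4}
Var(3X - 2) = (3)² × Var(X) = 9 × \frac{5}{4} = \frac{45}{4}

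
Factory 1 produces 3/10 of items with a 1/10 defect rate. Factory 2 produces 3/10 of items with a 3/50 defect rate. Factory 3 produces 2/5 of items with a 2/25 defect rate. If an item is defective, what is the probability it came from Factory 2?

Using Bayes' theorem:
P(F1) = 3/10, P(D|F1) = 1/10
P(F2) = 3/10, P(D|F2) = 3/50
P(F3) = 2/5, P(D|F3) = 2/25
P(D) = P(D|F1)P(F1) + P(D|F2)P(F2) + P(D|F3)P(F3)
     = \frac{2}{25}
P(F2|D) = P(D|F2)P(F2) / P(D)
= \frac{9}{40}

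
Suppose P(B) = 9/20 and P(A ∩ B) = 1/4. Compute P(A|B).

P(A|B) = P(A ∩ B) / P(B)
= (1/4) / (9/20)
= 5/9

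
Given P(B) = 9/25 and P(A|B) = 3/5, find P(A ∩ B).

By definition, P(A|B) = P(A ∩ B) / P(B)
So P(A ∩ B) = P(A|B) × P(B)
= 3/5 × 9/25
= 27/125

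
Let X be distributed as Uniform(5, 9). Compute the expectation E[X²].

Using the identity E[X²] = Var(X) + (E[X])²:
E[X] = 7
Var(X) = \frac{4}{3}
E[X²] = \frac{4}{3} + (7)²
= \frac{151}{3}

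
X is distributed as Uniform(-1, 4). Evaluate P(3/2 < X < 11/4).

P(3/2 < X < 11/4) = ∫_{3/2}^{11/4} f(x) dx
where f(x) = \frac{1}{5}
= \frac{1}{4}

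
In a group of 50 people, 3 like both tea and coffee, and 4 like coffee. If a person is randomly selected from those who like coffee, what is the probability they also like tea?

P(A ∩ B) = 3/50
P(B) = 4/50 = 2/25
P(A|B) = P(A ∩ B) / P(B) = (3/50) / (2/25) = 3/4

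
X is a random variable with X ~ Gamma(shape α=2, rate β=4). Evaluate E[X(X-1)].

E[X(X-1)] = E[X² - X] = E[X²] - E[X]
E[X] = \frac{1}{2}
E[X²] = Var(X) + (E[X])² = \frac{1}{8} + (\frac{1}{2})² = \frac{3}{8}
E[X(X-1)] = \frac{3}{8} - \frac{1}{2} = - \frac{1}{8}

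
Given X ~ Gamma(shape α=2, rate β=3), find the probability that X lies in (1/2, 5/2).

P(1/2 < X < 5/2) = ∫_{1/2}^{5/2} f(x) dx
where f(x) = 9 x e^{- 3 x}
= \frac{-17 + 5 e^{6}}{2 e^{\frac{15}{2}}}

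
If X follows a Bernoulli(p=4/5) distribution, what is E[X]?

For X ~ Bernoulli(p=4/5), the expected value is:
E[X] = \frac{4}{5}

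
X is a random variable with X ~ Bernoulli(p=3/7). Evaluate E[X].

For X ~ Bernoulli(p=3/7), the expected value is:
E[X] = \frac{3}{7}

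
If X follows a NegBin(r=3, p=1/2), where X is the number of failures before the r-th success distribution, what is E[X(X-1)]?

E[X(X-1)] = E[X² - X] = E[X²] - E[X]
E[X] = 3
E[X²] = Var(X) + (E[X])² = 6 + (3)² = 15
E[X(X-1)] = 15 - 3 = 12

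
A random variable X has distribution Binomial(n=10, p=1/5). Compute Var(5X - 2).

For X ~ Binomial(n=10, p=1/5):
Var(X) = \frac{8}{5}
Var(5X - 2) = (5)² × Var(X) = 25 × \frac{8}{5} = 40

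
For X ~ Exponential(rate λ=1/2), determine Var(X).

For X ~ Exponential(rate λ=1/2):
Var(X) = 4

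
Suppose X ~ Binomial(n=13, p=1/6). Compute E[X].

For X ~ Binomial(n=13, p=1/6), the expected value is:
E[X] = \frac{13}{6}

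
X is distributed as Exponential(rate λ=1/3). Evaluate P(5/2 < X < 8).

P(5/2 < X < 8) = ∫_{5/2}^{8} f(x) dx
where f(x) = \frac{e^{- \frac{x}{3}}}{3}
= - \frac{1}{e^{\frac{8}{3}}} + e^{- \frac{5}{6}}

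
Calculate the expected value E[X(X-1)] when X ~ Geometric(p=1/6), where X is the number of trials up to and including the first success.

E[X(X-1)] = E[X² - X] = E[X²] - E[X]
E[X] = 6
E[X²] = Var(X) + (E[X])² = 30 + (6)² = 66
E[X(X-1)] = 66 - 6 = 60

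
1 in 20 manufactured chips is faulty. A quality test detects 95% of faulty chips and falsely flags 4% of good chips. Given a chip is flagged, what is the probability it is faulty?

Let D = the rare event, + = positive/flagged.
P(D) = 1/20
P(+|D) = 95/100 = 19/20
P(+|D') = 4/100 = 1/25
P(+) = P(+|D)P(D) + P(+|D')P(D')
     = \frac{19}{20} × \frac{1}{20} + \frac{1}{25} × \frac{19}{20}
     = \frac{171}{2000}
P(D|+) = P(+|D)P(D)/P(+) = \frac{5}{9}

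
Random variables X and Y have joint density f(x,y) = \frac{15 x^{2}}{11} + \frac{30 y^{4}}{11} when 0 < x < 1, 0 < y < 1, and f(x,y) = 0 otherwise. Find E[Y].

E[Y] = ∫_0^1 ∫_0^1 y × f(x,y) dx dy
= \frac{15}{22}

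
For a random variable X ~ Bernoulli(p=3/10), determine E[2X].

For X ~ Bernoulli(p=3/10):
E[X] = \frac{3}{10}
E[2X] = 2 × E[X] + 0 = \frac{3}{5}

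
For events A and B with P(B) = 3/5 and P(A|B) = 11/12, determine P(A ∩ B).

By definition, P(A|B) = P(A ∩ B) / P(B)
So P(A ∩ B) = P(A|B) × P(B)
= 11/12 × 3/5
= 11/20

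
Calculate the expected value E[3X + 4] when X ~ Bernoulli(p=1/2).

For X ~ Bernoulli(p=1/2):
E[X] = \frac{1}{2}
E[3X + 4] = 3 × E[X] + 4 = \frac{11}{2}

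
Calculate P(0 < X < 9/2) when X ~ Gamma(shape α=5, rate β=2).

P(0 < X < 9/2) = ∫_{0}^{9/2} f(x) dx
where f(x) = \frac{4 x^{4} e^{- 2 x}}{3}
= 1 - \frac{3563}{8 e^{9}}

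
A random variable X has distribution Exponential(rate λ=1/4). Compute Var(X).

For X ~ Exponential(rate λ=1/4):
Var(X) = 16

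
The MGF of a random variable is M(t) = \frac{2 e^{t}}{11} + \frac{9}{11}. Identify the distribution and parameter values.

The MGF M(t) = \frac{2 e^{t}}{11} + \frac{9}{11} is the standard form for the Bernoulli distribution.
Comparing with the known MGF formula identifies: Bernoulli(p=2/11)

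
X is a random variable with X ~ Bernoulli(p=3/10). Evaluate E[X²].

Using the identity E[X²] = Var(X) + (E[X])²:
E[X] = \frac{3}{10}
Var(X) = \frac{21}{100}
E[X²] = \frac{21}{100} + (\frac{3}{10})²
= \frac{3}{10}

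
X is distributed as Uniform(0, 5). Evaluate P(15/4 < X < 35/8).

P(15/4 < X < 35/8) = ∫_{15/4}^{35/8} f(x) dx
where f(x) = \frac{1}{5}
= \frac{1}{8}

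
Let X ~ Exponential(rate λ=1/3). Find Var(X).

For X ~ Exponential(rate λ=1/3):
Var(X) = 9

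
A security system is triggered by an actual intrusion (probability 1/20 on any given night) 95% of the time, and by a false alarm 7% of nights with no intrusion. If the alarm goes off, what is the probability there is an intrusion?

Let D = the rare event, + = positive/flagged.
P(D) = 1/20
P(+|D) = 95/100 = 19/20
P(+|D') = 7/100
P(+) = P(+|D)P(D) + P(+|D')P(D')
     = \frac{19}{20} × \frac{1}{20} + \frac{7}{100} × \frac{19}{20}
     = \frac{57}{500}
P(D|+) = P(+|D)P(D)/P(+) = \frac{5}{12}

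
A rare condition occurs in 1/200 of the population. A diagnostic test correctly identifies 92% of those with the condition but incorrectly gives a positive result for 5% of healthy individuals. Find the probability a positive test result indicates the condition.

Let D = the rare event, + = positive/flagged.
P(D) = 1/200
P(+|D) = 92/100 = 23/25
P(+|D') = 5/100 = 1/20
P(+) = P(+|D)P(D) + P(+|D')P(D')
     = \frac{23}{25} × \frac{1}{200} + \frac{1}{20} × \frac{199}{200}
     = \frac{1087}{20000}
P(D|+) = P(+|D)P(D)/P(+) = \frac{92}{1087}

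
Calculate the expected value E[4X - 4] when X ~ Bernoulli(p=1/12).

For X ~ Bernoulli(p=1/12):
E[X] = \frac{1}{12}
E[4X - 4] = 4 × E[X] - 4 = - \frac{11}{3}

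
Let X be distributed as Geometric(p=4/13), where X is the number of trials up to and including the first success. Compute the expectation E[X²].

Using the identity E[X²] = Var(X) + (E[X])²:
E[X] = \frac{13}{4}
Var(X) = \frac{117}{16}
E[X²] = \frac{117}{16} + (\frac{13}{4})²
= \frac{143}{8}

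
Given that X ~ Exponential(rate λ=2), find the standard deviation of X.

For X ~ Exponential(rate λ=2):
Var(X) = \frac{1}{4}
SD(X) = √(Var(X)) = √(\frac{1}{4}) = \frac{1}{2}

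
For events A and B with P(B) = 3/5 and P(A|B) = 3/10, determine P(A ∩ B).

By definition, P(A|B) = P(A ∩ B) / P(B)
So P(A ∩ B) = P(A|B) × P(B)
= 3/10 × 3/5
= 9/50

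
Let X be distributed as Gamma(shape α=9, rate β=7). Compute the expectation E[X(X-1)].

E[X(X-1)] = E[X² - X] = E[X²] - E[X]
E[X] = \frac{9}{7}
E[X²] = Var(X) + (E[X])² = \frac{9}{49} + (\frac{9}{7})² = \frac{90}{49}
E[X(X-1)] = \frac{90}{49} - \frac{9}{7} = \frac{27}{49}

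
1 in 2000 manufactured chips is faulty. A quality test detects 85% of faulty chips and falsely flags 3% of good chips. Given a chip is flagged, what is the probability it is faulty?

Let D = the rare event, + = positive/flagged.
P(D) = 1/2000
P(+|D) = 85/100 = 17/20
P(+|D') = 3/100
P(+) = P(+|D)P(D) + P(+|D')P(D')
     = \frac{17}{20} × \frac{1}{2000} + \frac{3}{100} × \frac{1999}{2000}
     = \frac{3041}{100000}
P(D|+) = P(+|D)P(D)/P(+) = \frac{85}{6082}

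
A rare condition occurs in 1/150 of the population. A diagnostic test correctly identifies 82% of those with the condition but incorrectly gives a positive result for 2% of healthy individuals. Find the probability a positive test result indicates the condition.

Let D = the rare event, + = positive/flagged.
P(D) = 1/150
P(+|D) = 82/100 = 41/50
P(+|D') = 2/100 = 1/50
P(+) = P(+|D)P(D) + P(+|D')P(D')
     = \frac{41}{50} × \frac{1}{150} + \frac{1}{50} × \frac{149}{150}
     = \frac{19}{750}
P(D|+) = P(+|D)P(D)/P(+) = \frac{41}{190}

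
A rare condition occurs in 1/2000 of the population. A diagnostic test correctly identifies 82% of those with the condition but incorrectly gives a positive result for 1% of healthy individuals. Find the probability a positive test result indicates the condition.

Let D = the rare event, + = positive/flagged.
P(D) = 1/2000
P(+|D) = 82/100 = 41/50
P(+|D') = 1/100
P(+) = P(+|D)P(D) + P(+|D')P(D')
     = \frac{41}{50} × \frac{1}{2000} + \frac{1}{100} × \frac{1999}{2000}
     = \frac{2081}{200000}
P(D|+) = P(+|D)P(D)/P(+) = \frac{82}{2081}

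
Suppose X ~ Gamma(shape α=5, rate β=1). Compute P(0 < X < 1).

P(0 < X < 1) = ∫_{0}^{1} f(x) dx
where f(x) = \frac{x^{4} e^{- x}}{24}
= 1 - \frac{65}{24 e}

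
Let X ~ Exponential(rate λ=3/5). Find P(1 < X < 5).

P(1 < X < 5) = ∫_{1}^{5} f(x) dx
where f(x) = \frac{3 e^{- \frac{3 x}{5}}}{5}
= - \frac{1}{e^{3}} + e^{- \frac{3}{5}}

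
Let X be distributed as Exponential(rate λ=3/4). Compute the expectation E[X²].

Using the identity E[X²] = Var(X) + (E[X])²:
E[X] = \frac{4}{3}
Var(X) = \frac{16}{9}
E[X²] = \frac{16}{9} + (\frac{4}{3})²
= \frac{32}{9}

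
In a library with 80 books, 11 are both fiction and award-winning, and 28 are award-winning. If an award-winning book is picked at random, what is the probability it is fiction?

P(A ∩ B) = 11/80
P(B) = 28/80 = 7/20
P(A|B) = P(A ∩ B) / P(B) = (11/80) / (7/20) = 11/28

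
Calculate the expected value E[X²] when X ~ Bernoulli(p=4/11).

Using the identity E[X²] = Var(X) + (E[X])²:
E[X] = \frac{4}{11}
Var(X) = \frac{28}{121}
E[X²] = \frac{28}{121} + (\frac{4}{11})²
= \frac{4}{11}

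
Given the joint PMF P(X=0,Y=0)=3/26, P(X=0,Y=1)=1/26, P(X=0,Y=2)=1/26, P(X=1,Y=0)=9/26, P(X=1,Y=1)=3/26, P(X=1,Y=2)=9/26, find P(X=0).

P(X=0) = P(X=0,Y=0) + P(X=0,Y=1) + P(X=0,Y=2)
= 3/26 + 1/26 + 1/26
= 5/26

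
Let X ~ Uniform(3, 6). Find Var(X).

For X ~ Uniform(3, 6):
Var(X) = \frac{3}{4}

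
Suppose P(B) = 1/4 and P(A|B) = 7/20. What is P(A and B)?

By definition, P(A|B) = P(A ∩ B) / P(B)
So P(A ∩ B) = P(A|B) × P(B)
= 7/20 × 1/4
= 7/80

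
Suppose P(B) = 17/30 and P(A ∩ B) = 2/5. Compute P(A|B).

P(A|B) = P(A ∩ B) / P(B)
= (2/5) / (17/30)
= 12/17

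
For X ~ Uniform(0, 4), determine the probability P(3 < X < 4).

P(3 < X < 4) = ∫_{3}^{4} f(x) dx
where f(x) = \frac{1}{4}
= \frac{1}{4}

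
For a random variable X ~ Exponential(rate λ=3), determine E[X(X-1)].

E[X(X-1)] = E[X² - X] = E[X²] - E[X]
E[X] = \frac{1}{3}
E[X²] = Var(X) + (E[X])² = \frac{1}{9} + (\frac{1}{3})² = \frac{2}{9}
E[X(X-1)] = \frac{2}{9} - \frac{1}{3} = - \frac{1}{9}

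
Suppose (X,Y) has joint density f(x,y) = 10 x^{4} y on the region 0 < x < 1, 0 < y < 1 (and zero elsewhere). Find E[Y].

E[Y] = ∫_0^1 ∫_0^1 y × f(x,y) dx dy
= \frac{2}{3}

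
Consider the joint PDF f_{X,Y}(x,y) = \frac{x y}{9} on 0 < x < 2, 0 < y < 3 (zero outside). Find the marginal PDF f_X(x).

f_X(x) = ∫_0^3 f(x,y) dy
= ∫_0^3 \frac{x y}{9} dy
= \frac{x}{2} for 0 < x < 2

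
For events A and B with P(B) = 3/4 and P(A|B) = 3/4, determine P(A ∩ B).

By definition, P(A|B) = P(A ∩ B) / P(B)
So P(A ∩ B) = P(A|B) × P(B)
= 3/4 × 3/4
= 9/16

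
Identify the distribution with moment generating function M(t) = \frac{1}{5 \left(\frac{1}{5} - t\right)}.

The MGF M(t) = \frac{1}{5 \left(\frac{1}{5} - t\right)} is the standard form for the Exponential distribution.
Comparing with the known MGF formula identifies: Exponential(rate λ=1/5)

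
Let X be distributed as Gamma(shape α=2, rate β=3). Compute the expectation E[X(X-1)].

E[X(X-1)] = E[X² - X] = E[X²] - E[X]
E[X] = \frac{2}{3}
E[X²] = Var(X) + (E[X])² = \frac{2}{9} + (\frac{2}{3})² = \frac{2}{3}
E[X(X-1)] = \frac{2}{3} - \frac{2}{3} = 0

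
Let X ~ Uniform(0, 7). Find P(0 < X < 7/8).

P(0 < X < 7/8) = ∫_{0}^{7/8} f(x) dx
where f(x) = \frac{1}{7}
= \frac{1}{8}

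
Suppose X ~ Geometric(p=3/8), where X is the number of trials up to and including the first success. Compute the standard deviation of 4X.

For X ~ Geometric(p=3/8), where X is the number of trials up to and including the first success:
Var(X) = \frac{40}{9}
SD(X) = √(Var(X)) = √(\frac{40}{9}) = \frac{2 \sqrt{10}}{3}
SD(4X) = |4| × SD(X) = 4 × \frac{2 \sqrt{10}}{3} = \frac{8 \sqrt{10}}{3}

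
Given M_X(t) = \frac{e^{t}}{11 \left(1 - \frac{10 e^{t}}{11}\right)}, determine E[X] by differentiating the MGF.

To find E[X], compute M^(1)(0):
M^(1)(t) = \frac{e^{t}}{11 \left(1 - \frac{10 e^{t}}{11}\right)} + \frac{10 e^{2 t}}{121 \left(1 - \frac{10 e^{t}}{11}\right)^{2}}
M^(1)(0) = 11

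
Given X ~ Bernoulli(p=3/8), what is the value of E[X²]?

Using the identity E[X²] = Var(X) + (E[X])²:
E[X] = \frac{3}{8}
Var(X) = \frac{15}{64}
E[X²] = \frac{15}{64} + (\frac{3}{8})²
= \frac{3}{8}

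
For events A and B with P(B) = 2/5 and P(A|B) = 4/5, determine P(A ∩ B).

By definition, P(A|B) = P(A ∩ B) / P(B)
So P(A ∩ B) = P(A|B) × P(B)
= 4/5 × 2/5
= 8/25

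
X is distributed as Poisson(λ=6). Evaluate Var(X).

For X ~ Poisson(λ=6):
Var(X) = 6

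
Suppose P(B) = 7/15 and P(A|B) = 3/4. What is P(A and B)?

By definition, P(A|B) = P(A ∩ B) / P(B)
So P(A ∩ B) = P(A|B) × P(B)
= 3/4 × 7/15
= 7/20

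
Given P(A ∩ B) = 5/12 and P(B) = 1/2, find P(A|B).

P(A|B) = P(A ∩ B) / P(B)
= (5/12) / (1/2)
= 5/6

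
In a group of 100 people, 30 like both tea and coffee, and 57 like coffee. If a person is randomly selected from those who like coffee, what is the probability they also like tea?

P(A ∩ B) = 30/100 = 3/10
P(B) = 57/100
P(A|B) = P(A ∩ B) / P(B) = (3/10) / (57/100) = 10/19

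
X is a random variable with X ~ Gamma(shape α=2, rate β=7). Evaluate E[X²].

Using the identity E[X²] = Var(X) + (E[X])²:
E[X] = \frac{2}{7}
Var(X) = \frac{2}{49}
E[X²] = \frac{2}{49} + (\frac{2}{7})²
= \frac{6}{49}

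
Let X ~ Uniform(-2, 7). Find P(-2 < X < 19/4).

P(-2 < X < 19/4) = ∫_{-2}^{19/4} f(x) dx
where f(x) = \frac{1}{9}
= \frac{3}{4}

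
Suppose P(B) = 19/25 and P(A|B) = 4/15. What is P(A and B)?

By definition, P(A|B) = P(A ∩ B) / P(B)
So P(A ∩ B) = P(A|B) × P(B)
= 4/15 × 19/25
= 76/375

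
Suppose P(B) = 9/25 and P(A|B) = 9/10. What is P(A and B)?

By definition, P(A|B) = P(A ∩ B) / P(B)
So P(A ∩ B) = P(A|B) × P(B)
= 9/10 × 9/25
= 81/250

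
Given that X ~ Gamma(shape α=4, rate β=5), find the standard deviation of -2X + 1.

For X ~ Gamma(shape α=4, rate β=5):
Var(X) = \frac{4}{25}
SD(X) = √(Var(X)) = √(\frac{4}{25}) = \frac{2}{5}
SD(-2X + 1) = |-2| × SD(X) = 2 × \frac{2}{5} = \frac{4}{5}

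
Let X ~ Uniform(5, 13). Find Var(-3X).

For X ~ Uniform(5, 13):
Var(X) = \frac{16}{3}
Var(-3X) = (-3)² × Var(X) = 9 × \frac{16}{3} = 48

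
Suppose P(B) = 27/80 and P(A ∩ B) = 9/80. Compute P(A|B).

P(A|B) = P(A ∩ B) / P(B)
= (9/80) / (27/80)
= 1/3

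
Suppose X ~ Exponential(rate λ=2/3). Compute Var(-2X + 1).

For X ~ Exponential(rate λ=2/3):
Var(X) = \frac{9}{4}
Var(-2X + 1) = (-2)² × Var(X) = 4 × \frac{9}{4} = 9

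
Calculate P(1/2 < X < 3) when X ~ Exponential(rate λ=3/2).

P(1/2 < X < 3) = ∫_{1/2}^{3} f(x) dx
where f(x) = \frac{3 e^{- \frac{3 x}{2}}}{2}
= - \frac{1}{e^{\frac{9}{2}}} + e^{- \frac{3}{4}}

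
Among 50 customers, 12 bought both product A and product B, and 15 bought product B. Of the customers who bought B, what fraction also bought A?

P(A ∩ B) = 12/50 = 6/25
P(B) = 15/50 = 3/10
P(A|B) = P(A ∩ B) / P(B) = (6/25) / (3/10) = 4/5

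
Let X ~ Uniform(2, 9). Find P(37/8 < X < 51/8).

P(37/8 < X < 51/8) = ∫_{37/8}^{51/8} f(x) dx
where f(x) = \frac{1}{7}
= \frac{1}{4}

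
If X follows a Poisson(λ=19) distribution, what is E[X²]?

Using the identity E[X²] = Var(X) + (E[X])²:
E[X] = 19
Var(X) = 19
E[X²] = 19 + (19)²
= 380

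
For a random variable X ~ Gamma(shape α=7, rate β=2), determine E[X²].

Using the identity E[X²] = Var(X) + (E[X])²:
E[X] = \frac{7}{2}
Var(X) = \frac{7}{4}
E[X²] = \frac{7}{4} + (\frac{7}{2})²
= 14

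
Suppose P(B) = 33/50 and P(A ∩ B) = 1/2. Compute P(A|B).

P(A|B) = P(A ∩ B) / P(B)
= (1/2) / (33/50)
= 25/33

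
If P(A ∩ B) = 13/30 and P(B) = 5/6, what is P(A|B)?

P(A|B) = P(A ∩ B) / P(B)
= (13/30) / (5/6)
= 13/25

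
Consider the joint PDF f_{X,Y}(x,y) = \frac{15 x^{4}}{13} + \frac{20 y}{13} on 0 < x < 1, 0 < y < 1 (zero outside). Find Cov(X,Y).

E[XY] = ∫∫ xy × f(x,y) dx dy = \frac{55}{156}
E[X] = \frac{15}{26}
E[Y] = \frac{49}{78}
Cov(X,Y) = E[XY] - E[X]E[Y] = - \frac{5}{507}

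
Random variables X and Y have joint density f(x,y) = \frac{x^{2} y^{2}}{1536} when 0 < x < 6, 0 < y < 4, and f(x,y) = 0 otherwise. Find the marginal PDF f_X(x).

f_X(x) = ∫_0^4 f(x,y) dy
= ∫_0^4 \frac{x^{2} y^{2}}{1536} dy
= \frac{x^{2}}{72} for 0 < x < 6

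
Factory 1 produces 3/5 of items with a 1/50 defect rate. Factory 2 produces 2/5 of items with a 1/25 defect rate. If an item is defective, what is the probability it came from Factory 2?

Using Bayes' theorem:
P(F1) = 3/5, P(D|F1) = 1/50
P(F2) = 2/5, P(D|F2) = 1/25
P(D) = P(D|F1)P(F1) + P(D|F2)P(F2)
     = \frac{7}{250}
P(F2|D) = P(D|F2)P(F2) / P(D)
= \frac{4}{7}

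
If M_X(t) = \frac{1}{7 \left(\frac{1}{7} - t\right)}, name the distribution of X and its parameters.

The MGF M(t) = \frac{1}{7 \left(\frac{1}{7} - t\right)} is the standard form for the Exponential distribution.
Comparing with the known MGF formula identifies: Exponential(rate λ=1/7)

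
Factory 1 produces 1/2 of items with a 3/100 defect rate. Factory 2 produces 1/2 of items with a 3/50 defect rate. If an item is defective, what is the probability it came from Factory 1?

Using Bayes' theorem:
P(F1) = 1/2, P(D|F1) = 3/100
P(F2) = 1/2, P(D|F2) = 3/50
P(D) = P(D|F1)P(F1) + P(D|F2)P(F2)
     = \frac{9}{200}
P(F1|D) = P(D|F1)P(F1) / P(D)
= \frac{1}{3}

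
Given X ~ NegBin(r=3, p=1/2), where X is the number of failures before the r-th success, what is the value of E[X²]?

Using the identity E[X²] = Var(X) + (E[X])²:
E[X] = 3
Var(X) = 6
E[X²] = 6 + (3)²
= 15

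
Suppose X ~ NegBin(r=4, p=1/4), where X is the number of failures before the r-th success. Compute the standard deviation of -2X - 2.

For X ~ NegBin(r=4, p=1/4), where X is the number of failures before the r-th success:
Var(X) = 48
SD(X) = √(Var(X)) = √(48) = 4 \sqrt{3}
SD(-2X - 2) = |-2| × SD(X) = 2 × 4 \sqrt{3} = 8 \sqrt{3}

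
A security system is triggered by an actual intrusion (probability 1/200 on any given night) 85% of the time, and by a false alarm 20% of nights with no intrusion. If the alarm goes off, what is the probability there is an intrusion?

Let D = the rare event, + = positive/flagged.
P(D) = 1/200
P(+|D) = 85/100 = 17/20
P(+|D') = 20/100 = 1/5
P(+) = P(+|D)P(D) + P(+|D')P(D')
     = \frac{17}{20} × \frac{1}{200} + \frac{1}{5} × \frac{199}{200}
     = \frac{813}{4000}
P(D|+) = P(+|D)P(D)/P(+) = \frac{17}{813}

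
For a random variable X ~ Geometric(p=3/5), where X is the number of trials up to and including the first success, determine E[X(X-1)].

E[X(X-1)] = E[X² - X] = E[X²] - E[X]
E[X] = \frac{5}{3}
E[X²] = Var(X) + (E[X])² = \frac{10}{9} + (\frac{5}{3})² = \frac{35}{9}
E[X(X-1)] = \frac{35}{9} - \frac{5}{3} = \frac{20}{9}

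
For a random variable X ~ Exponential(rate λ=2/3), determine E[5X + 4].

For X ~ Exponential(rate λ=2/3):
E[X] = \frac{3}{2}
E[5X + 4] = 5 × E[X] + 4 = \frac{23}{2}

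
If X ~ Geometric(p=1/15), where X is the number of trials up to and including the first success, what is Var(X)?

For X ~ Geometric(p=1/15), where X is the number of trials up to and including the first success:
Var(X) = 210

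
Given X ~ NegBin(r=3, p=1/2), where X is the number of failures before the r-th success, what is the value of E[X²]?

Using the identity E[X²] = Var(X) + (E[X])²:
E[X] = 3
Var(X) = 6
E[X²] = 6 + (3)²
= 15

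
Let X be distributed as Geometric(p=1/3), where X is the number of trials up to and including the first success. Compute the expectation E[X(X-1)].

E[X(X-1)] = E[X² - X] = E[X²] - E[X]
E[X] = 3
E[X²] = Var(X) + (E[X])² = 6 + (3)² = 15
E[X(X-1)] = 15 - 3 = 12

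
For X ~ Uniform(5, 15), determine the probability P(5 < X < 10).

P(5 < X < 10) = ∫_{5}^{10} f(x) dx
where f(x) = \frac{1}{10}
= \frac{1}{2}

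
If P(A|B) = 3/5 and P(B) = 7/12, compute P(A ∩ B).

By definition, P(A|B) = P(A ∩ B) / P(B)
So P(A ∩ B) = P(A|B) × P(B)
= 3/5 × 7/12
= 7/20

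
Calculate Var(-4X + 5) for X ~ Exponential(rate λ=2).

For X ~ Exponential(rate λ=2):
Var(X) = \frac{1}{4}
Var(-4X + 5) = (-4)² × Var(X) = 16 × \frac{1}{4} = 4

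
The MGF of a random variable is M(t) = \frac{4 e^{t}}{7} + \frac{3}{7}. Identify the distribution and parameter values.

The MGF M(t) = \frac{4 e^{t}}{7} + \frac{3}{7} is the standard form for the Bernoulli distribution.
Comparing with the known MGF formula identifies: Bernoulli(p=4/7)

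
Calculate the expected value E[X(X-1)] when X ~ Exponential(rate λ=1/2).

E[X(X-1)] = E[X² - X] = E[X²] - E[X]
E[X] = 2
E[X²] = Var(X) + (E[X])² = 4 + (2)² = 8
E[X(X-1)] = 8 - 2 = 6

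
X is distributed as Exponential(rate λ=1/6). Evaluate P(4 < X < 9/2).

P(4 < X < 9/2) = ∫_{4}^{9/2} f(x) dx
where f(x) = \frac{e^{- \frac{x}{6}}}{6}
= - \frac{1}{e^{\frac{3}{4}}} + e^{- \frac{2}{3}}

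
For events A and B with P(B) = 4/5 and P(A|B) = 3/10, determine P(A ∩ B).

By definition, P(A|B) = P(A ∩ B) / P(B)
So P(A ∩ B) = P(A|B) × P(B)
= 3/10 × 4/5
= 6/25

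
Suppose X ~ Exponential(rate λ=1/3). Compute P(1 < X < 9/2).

P(1 < X < 9/2) = ∫_{1}^{9/2} f(x) dx
where f(x) = \frac{e^{- \frac{x}{3}}}{3}
= - \frac{1}{e^{\frac{3}{2}}} + e^{- \frac{1}{3}}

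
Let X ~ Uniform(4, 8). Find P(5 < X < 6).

P(5 < X < 6) = ∫_{5}^{6} f(x) dx
where f(x) = \frac{1}{4}
= \frac{1}{4}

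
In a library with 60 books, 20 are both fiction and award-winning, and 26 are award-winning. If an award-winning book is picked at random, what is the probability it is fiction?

P(A ∩ B) = 20/60 = 1/3
P(B) = 26/60 = 13/30
P(A|B) = P(A ∩ B) / P(B) = (1/3) / (13/30) = 10/13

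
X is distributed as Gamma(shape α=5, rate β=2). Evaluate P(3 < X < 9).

P(3 < X < 9) = ∫_{3}^{9} f(x) dx
where f(x) = \frac{4 x^{4} e^{- 2 x}}{3}
= \frac{-5527 + 115 e^{12}}{e^{18}}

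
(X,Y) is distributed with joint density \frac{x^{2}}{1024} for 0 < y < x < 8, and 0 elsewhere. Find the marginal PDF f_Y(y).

f_Y(y) = ∫_y^8 \frac{x^{2}}{1024} dx = \frac{1}{6} - \frac{y^{3}}{3072}
for 0 < y < 8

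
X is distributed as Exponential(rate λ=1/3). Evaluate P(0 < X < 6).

P(0 < X < 6) = ∫_{0}^{6} f(x) dx
where f(x) = \frac{e^{- \frac{x}{3}}}{3}
= 1 - e^{-2}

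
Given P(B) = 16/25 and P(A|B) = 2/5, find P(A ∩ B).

By definition, P(A|B) = P(A ∩ B) / P(B)
So P(A ∩ B) = P(A|B) × P(B)
= 2/5 × 16/25
= 32/125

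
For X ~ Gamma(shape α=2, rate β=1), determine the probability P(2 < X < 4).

P(2 < X < 4) = ∫_{2}^{4} f(x) dx
where f(x) = x e^{- x}
= \frac{-5 + 3 e^{2}}{e^{4}}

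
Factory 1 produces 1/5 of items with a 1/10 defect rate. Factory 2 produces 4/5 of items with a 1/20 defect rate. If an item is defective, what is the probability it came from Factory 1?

Using Bayes' theorem:
P(F1) = 1/5, P(D|F1) = 1/10
P(F2) = 4/5, P(D|F2) = 1/20
P(D) = P(D|F1)P(F1) + P(D|F2)P(F2)
     = \frac{3}{50}
P(F1|D) = P(D|F1)P(F1) / P(D)
= \frac{1}{3}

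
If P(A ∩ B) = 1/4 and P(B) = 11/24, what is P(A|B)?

P(A|B) = P(A ∩ B) / P(B)
= (1/4) / (11/24)
= 6/11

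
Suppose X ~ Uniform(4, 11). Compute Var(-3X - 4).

For X ~ Uniform(4, 11):
Var(X) = \frac{49}{12}
Var(-3X - 4) = (-3)² × Var(X) = 9 × \frac{49}{12} = \frac{147}{4}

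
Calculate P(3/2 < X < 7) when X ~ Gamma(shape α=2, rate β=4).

P(3/2 < X < 7) = ∫_{3/2}^{7} f(x) dx
where f(x) = 16 x e^{- 4 x}
= \frac{-29 + 7 e^{22}}{e^{28}}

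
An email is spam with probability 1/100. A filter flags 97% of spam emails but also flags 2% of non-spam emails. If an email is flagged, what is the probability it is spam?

Let D = the rare event, + = positive/flagged.
P(D) = 1/100
P(+|D) = 97/100
P(+|D') = 2/100 = 1/50
P(+) = P(+|D)P(D) + P(+|D')P(D')
     = \frac{97}{100} × \frac{1}{100} + \frac{1}{50} × \frac{99}{100}
     = \frac{59}{2000}
P(D|+) = P(+|D)P(D)/P(+) = \frac{97}{295}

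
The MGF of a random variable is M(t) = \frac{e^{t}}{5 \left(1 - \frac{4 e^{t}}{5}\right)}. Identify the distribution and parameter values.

The MGF M(t) = \frac{e^{t}}{5 \left(1 - \frac{4 e^{t}}{5}\right)} is the standard form for the Geometric distribution.
Comparing with the known MGF formula identifies: Geometric(p=1/5), X = trial number of first success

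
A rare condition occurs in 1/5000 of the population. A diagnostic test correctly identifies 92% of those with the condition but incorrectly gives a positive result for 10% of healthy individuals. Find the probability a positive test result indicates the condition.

Let D = the rare event, + = positive/flagged.
P(D) = 1/5000
P(+|D) = 92/100 = 23/25
P(+|D') = 10/100 = 1/10
P(+) = P(+|D)P(D) + P(+|D')P(D')
     = \frac{23}{25} × \frac{1}{5000} + \frac{1}{10} × \frac{4999}{5000}
     = \frac{25041}{250000}
P(D|+) = P(+|D)P(D)/P(+) = \frac{46}{25041}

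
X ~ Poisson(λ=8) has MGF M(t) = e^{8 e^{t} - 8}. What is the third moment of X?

To find E[X^3], compute M^(3)(0):
M^(1)(t) = 8 e^{t} e^{8 e^{t} - 8}
M^(2)(t) = 64 e^{2 t} e^{8 e^{t} - 8} + 8 e^{t} e^{8 e^{t} - 8}
M^(3)(t) = 512 e^{3 t} e^{8 e^{t} - 8} + 192 e^{2 t} e^{8 e^{t} - 8} + 8 e^{t} e^{8 e^{t} - 8}
M^(3)(0) = 712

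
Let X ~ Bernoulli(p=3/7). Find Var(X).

For X ~ Bernoulli(p=3/7):
Var(X) = \frac{12}{49}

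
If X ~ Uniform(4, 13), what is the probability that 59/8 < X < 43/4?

P(59/8 < X < 43/4) = ∫_{59/8}^{43/4} f(x) dx
where f(x) = \frac{1}{9}
= \frac{3}{8}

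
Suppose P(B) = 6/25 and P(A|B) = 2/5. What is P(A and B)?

By definition, P(A|B) = P(A ∩ B) / P(B)
So P(A ∩ B) = P(A|B) × P(B)
= 2/5 × 6/25
= 12/125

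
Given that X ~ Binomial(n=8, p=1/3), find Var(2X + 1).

For X ~ Binomial(n=8, p=1/3):
Var(X) = \frac{16}{9}
Var(2X + 1) = (2)² × Var(X) = 4 × \frac{16}{9} = \frac{64}{9}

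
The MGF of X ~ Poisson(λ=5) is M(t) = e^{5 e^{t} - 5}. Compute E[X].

To find E[X], compute M^(1)(0):
M^(1)(t) = 5 e^{t} e^{5 e^{t} - 5}
M^(1)(0) = 5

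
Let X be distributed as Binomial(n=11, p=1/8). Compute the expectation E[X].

For X ~ Binomial(n=11, p=1/8), the expected value is:
E[X] = \frac{11}{8}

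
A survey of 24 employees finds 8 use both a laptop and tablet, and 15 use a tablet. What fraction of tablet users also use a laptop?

P(A ∩ B) = 8/24 = 1/3
P(B) = 15/24 = 5/8
P(A|B) = P(A ∩ B) / P(B) = (1/3) / (5/8) = 8/15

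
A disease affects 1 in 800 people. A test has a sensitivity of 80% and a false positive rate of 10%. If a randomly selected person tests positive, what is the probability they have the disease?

Let D = the rare event, + = positive/flagged.
P(D) = 1/800
P(+|D) = 80/100 = 4/5
P(+|D') = 10/100 = 1/10
P(+) = P(+|D)P(D) + P(+|D')P(D')
     = \frac{4}{5} × \frac{1}{800} + \frac{1}{10} × \frac{799}{800}
     = \frac{807}{8000}
P(D|+) = P(+|D)P(D)/P(+) = \frac{8}{807}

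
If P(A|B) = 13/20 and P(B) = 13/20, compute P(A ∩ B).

By definition, P(A|B) = P(A ∩ B) / P(B)
So P(A ∩ B) = P(A|B) × P(B)
= 13/20 × 13/20
= 169/400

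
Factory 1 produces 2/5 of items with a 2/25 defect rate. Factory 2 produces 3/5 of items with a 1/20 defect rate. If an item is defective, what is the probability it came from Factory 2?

Using Bayes' theorem:
P(F1) = 2/5, P(D|F1) = 2/25
P(F2) = 3/5, P(D|F2) = 1/20
P(D) = P(D|F1)P(F1) + P(D|F2)P(F2)
     = \frac{31}{500}
P(F2|D) = P(D|F2)P(F2) / P(D)
= \frac{15}{31}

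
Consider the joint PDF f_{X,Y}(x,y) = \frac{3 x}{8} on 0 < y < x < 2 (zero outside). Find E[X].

f_X(x) = ∫_0^x \frac{3 x}{8} dy = \frac{3 x^{2}}{8}
E[X] = ∫_0^2 x × (\frac{3 x^{2}}{8}) dx = \frac{3}{2}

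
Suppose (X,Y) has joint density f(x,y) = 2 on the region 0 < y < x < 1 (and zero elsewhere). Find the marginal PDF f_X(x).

f_X(x) = ∫_0^x 2 dy = 2 x
for 0 < x < 1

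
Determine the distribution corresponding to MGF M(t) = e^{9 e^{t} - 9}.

The MGF M(t) = e^{9 e^{t} - 9} is the standard form for the Poisson distribution.
Comparing with the known MGF formula identifies: Poisson(λ=9)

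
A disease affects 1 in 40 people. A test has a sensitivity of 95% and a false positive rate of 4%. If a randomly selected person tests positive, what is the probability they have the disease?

Let D = the rare event, + = positive/flagged.
P(D) = 1/40
P(+|D) = 95/100 = 19/20
P(+|D') = 4/100 = 1/25
P(+) = P(+|D)P(D) + P(+|D')P(D')
     = \frac{19}{20} × \frac{1}{40} + \frac{1}{25} × \frac{39}{40}
     = \frac{251}{4000}
P(D|+) = P(+|D)P(D)/P(+) = \frac{95}{251}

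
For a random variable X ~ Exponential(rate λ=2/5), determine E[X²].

Using the identity E[X²] = Var(X) + (E[X])²:
E[X] = \frac{5}{2}
Var(X) = \frac{25}{4}
E[X²] = \frac{25}{4} + (\frac{5}{2})²
= \frac{25}{2}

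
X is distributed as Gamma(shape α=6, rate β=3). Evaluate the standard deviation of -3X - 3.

For X ~ Gamma(shape α=6, rate β=3):
Var(X) = \frac{2}{3}
SD(X) = √(Var(X)) = √(\frac{2}{3}) = \frac{\sqrt{6}}{3}
SD(-3X - 3) = |-3| × SD(X) = 3 × \frac{\sqrt{6}}{3} = \sqrt{6}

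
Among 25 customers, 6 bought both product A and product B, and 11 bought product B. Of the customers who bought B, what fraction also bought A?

P(A ∩ B) = 6/25
P(B) = 11/25
P(A|B) = P(A ∩ B) / P(B) = (6/25) / (11/25) = 6/11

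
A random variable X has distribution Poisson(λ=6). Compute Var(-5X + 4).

For X ~ Poisson(λ=6):
Var(X) = 6
Var(-5X + 4) = (-5)² × Var(X) = 25 × 6 = 150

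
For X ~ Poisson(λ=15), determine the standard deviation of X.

For X ~ Poisson(λ=15):
Var(X) = 15
SD(X) = √(Var(X)) = √(15) = \sqrt{15}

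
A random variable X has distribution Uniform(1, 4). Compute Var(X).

For X ~ Uniform(1, 4):
Var(X) = \frac{3}{4}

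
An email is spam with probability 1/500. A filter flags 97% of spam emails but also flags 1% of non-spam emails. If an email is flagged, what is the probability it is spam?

Let D = the rare event, + = positive/flagged.
P(D) = 1/500
P(+|D) = 97/100
P(+|D') = 1/100
P(+) = P(+|D)P(D) + P(+|D')P(D')
     = \frac{97}{100} × \frac{1}{500} + \frac{1}{100} × \frac{499}{500}
     = \frac{149}{12500}
P(D|+) = P(+|D)P(D)/P(+) = \frac{97}{596}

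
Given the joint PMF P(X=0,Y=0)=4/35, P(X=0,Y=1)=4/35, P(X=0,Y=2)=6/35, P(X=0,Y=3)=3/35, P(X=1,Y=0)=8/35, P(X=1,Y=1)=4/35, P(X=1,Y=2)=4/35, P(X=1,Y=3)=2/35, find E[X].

First find marginal of X:
P(X=0) = 17/35
P(X=1) = 18/35
E[X] = 0 × 17/35 + 1 × 18/35 = 18/35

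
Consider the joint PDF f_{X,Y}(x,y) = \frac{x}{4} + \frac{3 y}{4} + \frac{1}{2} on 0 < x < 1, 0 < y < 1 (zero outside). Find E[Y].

E[Y] = ∫_0^1 ∫_0^1 y × f(x,y) dx dy
= \frac{9}{16}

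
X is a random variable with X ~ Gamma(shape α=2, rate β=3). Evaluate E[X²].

Using the identity E[X²] = Var(X) + (E[X])²:
E[X] = \frac{2}{3}
Var(X) = \frac{2}{9}
E[X²] = \frac{2}{9} + (\frac{2}{3})²
= \frac{2}{3}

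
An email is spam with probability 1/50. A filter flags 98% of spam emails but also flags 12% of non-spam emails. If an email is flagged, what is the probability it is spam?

Let D = the rare event, + = positive/flagged.
P(D) = 1/50
P(+|D) = 98/100 = 49/50
P(+|D') = 12/100 = 3/25
P(+) = P(+|D)P(D) + P(+|D')P(D')
     = \frac{49}{50} × \frac{1}{50} + \frac{3}{25} × \frac{49}{50}
     = \frac{343}{2500}
P(D|+) = P(+|D)P(D)/P(+) = \frac{1}{7}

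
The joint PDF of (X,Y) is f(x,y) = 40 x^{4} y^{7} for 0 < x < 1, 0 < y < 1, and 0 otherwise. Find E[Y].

E[Y] = ∫_0^1 ∫_0^1 y × f(x,y) dx dy
= \frac{8}{9}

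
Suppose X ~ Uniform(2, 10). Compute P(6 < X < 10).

P(6 < X < 10) = ∫_{6}^{10} f(x) dx
where f(x) = \frac{1}{8}
= \frac{1}{2}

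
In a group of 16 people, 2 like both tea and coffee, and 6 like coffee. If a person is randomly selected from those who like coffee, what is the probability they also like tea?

P(A ∩ B) = 2/16 = 1/8
P(B) = 6/16 = 3/8
P(A|B) = P(A ∩ B) / P(B) = (1/8) / (3/8) = 1/3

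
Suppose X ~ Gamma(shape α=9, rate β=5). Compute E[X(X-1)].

E[X(X-1)] = E[X² - X] = E[X²] - E[X]
E[X] = \frac{9}{5}
E[X²] = Var(X) + (E[X])² = \frac{9}{25} + (\frac{9}{5})² = \frac{18}{5}
E[X(X-1)] = \frac{18}{5} - \frac{9}{5} = \frac{9}{5}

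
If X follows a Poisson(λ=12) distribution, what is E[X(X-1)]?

E[X(X-1)] = E[X² - X] = E[X²] - E[X]
E[X] = 12
E[X²] = Var(X) + (E[X])² = 12 + (12)² = 156
E[X(X-1)] = 156 - 12 = 144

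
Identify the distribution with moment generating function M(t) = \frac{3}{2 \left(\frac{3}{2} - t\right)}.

The MGF M(t) = \frac{3}{2 \left(\frac{3}{2} - t\right)} is the standard form for the Exponential distribution.
Comparing with the known MGF formula identifies: Exponential(rate λ=3/2)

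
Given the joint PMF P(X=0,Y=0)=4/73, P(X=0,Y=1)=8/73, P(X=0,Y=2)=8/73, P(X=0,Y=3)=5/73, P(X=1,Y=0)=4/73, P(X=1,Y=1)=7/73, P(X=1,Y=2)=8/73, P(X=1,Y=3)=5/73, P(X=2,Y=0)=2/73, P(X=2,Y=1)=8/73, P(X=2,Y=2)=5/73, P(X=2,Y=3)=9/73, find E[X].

First find marginal of X:
P(X=0) = 25/73
P(X=1) = 24/73
P(X=2) = 24/73
E[X] = 0 × 25/73 + 1 × 24/73 + 2 × 24/73 = 72/73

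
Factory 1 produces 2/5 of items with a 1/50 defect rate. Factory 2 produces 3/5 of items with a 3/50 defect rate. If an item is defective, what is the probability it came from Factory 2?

Using Bayes' theorem:
P(F1) = 2/5, P(D|F1) = 1/50
P(F2) = 3/5, P(D|F2) = 3/50
P(D) = P(D|F1)P(F1) + P(D|F2)P(F2)
     = \frac{11}{250}
P(F2|D) = P(D|F2)P(F2) / P(D)
= \frac{9}{11}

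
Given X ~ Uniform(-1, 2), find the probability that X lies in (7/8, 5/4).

P(7/8 < X < 5/4) = ∫_{7/8}^{5/4} f(x) dx
where f(x) = \frac{1}{3}
= \frac{1}{8}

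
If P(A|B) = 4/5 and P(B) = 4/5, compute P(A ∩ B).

By definition, P(A|B) = P(A ∩ B) / P(B)
So P(A ∩ B) = P(A|B) × P(B)
= 4/5 × 4/5
= 16/25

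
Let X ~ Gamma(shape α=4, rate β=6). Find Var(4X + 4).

For X ~ Gamma(shape α=4, rate β=6):
Var(X) = \frac{1}{9}
Var(4X + 4) = (4)² × Var(X) = 16 × \frac{1}{9} = \frac{16}{9}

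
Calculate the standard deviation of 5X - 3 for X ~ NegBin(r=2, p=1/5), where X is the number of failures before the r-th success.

For X ~ NegBin(r=2, p=1/5), where X is the number of failures before the r-th success:
Var(X) = 40
SD(X) = √(Var(X)) = √(40) = 2 \sqrt{10}
SD(5X - 3) = |5| × SD(X) = 5 × 2 \sqrt{10} = 10 \sqrt{10}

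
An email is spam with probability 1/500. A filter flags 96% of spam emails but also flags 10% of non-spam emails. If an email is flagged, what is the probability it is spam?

Let D = the rare event, + = positive/flagged.
P(D) = 1/500
P(+|D) = 96/100 = 24/25
P(+|D') = 10/100 = 1/10
P(+) = P(+|D)P(D) + P(+|D')P(D')
     = \frac{24}{25} × \frac{1}{500} + \frac{1}{10} × \frac{499}{500}
     = \frac{2543}{25000}
P(D|+) = P(+|D)P(D)/P(+) = \frac{48}{2543}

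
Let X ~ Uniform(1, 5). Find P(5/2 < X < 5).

P(5/2 < X < 5) = ∫_{5/2}^{5} f(x) dx
where f(x) = \frac{1}{4}
= \frac{5}{8}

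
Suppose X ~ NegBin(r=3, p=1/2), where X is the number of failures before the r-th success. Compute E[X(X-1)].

E[X(X-1)] = E[X² - X] = E[X²] - E[X]
E[X] = 3
E[X²] = Var(X) + (E[X])² = 6 + (3)² = 15
E[X(X-1)] = 15 - 3 = 12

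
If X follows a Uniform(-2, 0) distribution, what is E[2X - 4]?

For X ~ Uniform(-2, 0):
E[X] = -1
E[2X - 4] = 2 × E[X] - 4 = -6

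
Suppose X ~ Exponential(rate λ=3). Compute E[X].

For X ~ Exponential(rate λ=3), the expected value is:
E[X] = \frac{1}{3}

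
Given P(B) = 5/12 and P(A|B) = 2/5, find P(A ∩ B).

By definition, P(A|B) = P(A ∩ B) / P(B)
So P(A ∩ B) = P(A|B) × P(B)
= 2/5 × 5/12
= 1/6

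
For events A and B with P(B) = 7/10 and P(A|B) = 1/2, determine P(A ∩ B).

By definition, P(A|B) = P(A ∩ B) / P(B)
So P(A ∩ B) = P(A|B) × P(B)
= 1/2 × 7/10
= 7/20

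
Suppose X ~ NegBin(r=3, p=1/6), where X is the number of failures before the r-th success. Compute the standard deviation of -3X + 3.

For X ~ NegBin(r=3, p=1/6), where X is the number of failures before the r-th success:
Var(X) = 90
SD(X) = √(Var(X)) = √(90) = 3 \sqrt{10}
SD(-3X + 3) = |-3| × SD(X) = 3 × 3 \sqrt{10} = 9 \sqrt{10}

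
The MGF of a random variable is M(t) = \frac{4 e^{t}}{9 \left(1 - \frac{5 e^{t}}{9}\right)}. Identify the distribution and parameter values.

The MGF M(t) = \frac{4 e^{t}}{9 \left(1 - \frac{5 e^{t}}{9}\right)} is the standard form for the Geometric distribution.
Comparing with the known MGF formula identifies: Geometric(p=4/9), X = trial number of first success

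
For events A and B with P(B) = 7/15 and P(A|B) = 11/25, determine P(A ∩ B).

By definition, P(A|B) = P(A ∩ B) / P(B)
So P(A ∩ B) = P(A|B) × P(B)
= 11/25 × 7/15
= 77/375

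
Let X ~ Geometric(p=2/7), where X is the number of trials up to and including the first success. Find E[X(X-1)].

E[X(X-1)] = E[X² - X] = E[X²] - E[X]
E[X] = \frac{7}{2}
E[X²] = Var(X) + (E[X])² = \frac{35}{4} + (\frac{7}{2})² = 21
E[X(X-1)] = 21 - \frac{7}{2} = \frac{35}{2}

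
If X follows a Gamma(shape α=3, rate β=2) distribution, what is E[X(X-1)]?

E[X(X-1)] = E[X² - X] = E[X²] - E[X]
E[X] = \frac{3}{2}
E[X²] = Var(X) + (E[X])² = \frac{3}{4} + (\frac{3}{2})² = 3
E[X(X-1)] = 3 - \frac{3}{2} = \frac{3}{2}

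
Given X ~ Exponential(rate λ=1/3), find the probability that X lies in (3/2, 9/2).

P(3/2 < X < 9/2) = ∫_{3/2}^{9/2} f(x) dx
where f(x) = \frac{e^{- \frac{x}{3}}}{3}
= - \frac{1 - e}{e^{\frac{3}{2}}}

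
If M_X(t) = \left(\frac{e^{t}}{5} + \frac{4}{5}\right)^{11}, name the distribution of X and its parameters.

The MGF M(t) = \left(\frac{e^{t}}{5} + \frac{4}{5}\right)^{11} is the standard form for the Binomial distribution.
Comparing with the known MGF formula identifies: Binomial(n=11, p=1/5)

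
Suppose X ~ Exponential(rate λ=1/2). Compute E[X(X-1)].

E[X(X-1)] = E[X² - X] = E[X²] - E[X]
E[X] = 2
E[X²] = Var(X) + (E[X])² = 4 + (2)² = 8
E[X(X-1)] = 8 - 2 = 6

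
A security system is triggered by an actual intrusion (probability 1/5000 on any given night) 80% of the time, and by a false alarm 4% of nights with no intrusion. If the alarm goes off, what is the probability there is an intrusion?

Let D = the rare event, + = positive/flagged.
P(D) = 1/5000
P(+|D) = 80/100 = 4/5
P(+|D') = 4/100 = 1/25
P(+) = P(+|D)P(D) + P(+|D')P(D')
     = \frac{4}{5} × \frac{1}{5000} + \frac{1}{25} × \frac{4999}{5000}
     = \frac{5019}{125000}
P(D|+) = P(+|D)P(D)/P(+) = \frac{20}{5019}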